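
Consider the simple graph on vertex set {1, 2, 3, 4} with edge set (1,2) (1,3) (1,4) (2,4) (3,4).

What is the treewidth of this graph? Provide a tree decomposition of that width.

Treewidth 2.
Bags: B1 = {1, 3, 4}  B2 = {1, 2, 4}
Tree: B1–B2

The largest bag has 3 vertices, giving width 2; this decomposition certifies tw(G) ≤ 2. Conversely, {1, 2, 4} is a clique of size 3, and the vertices of any clique must share a bag in every tree decomposition; so some bag has ≥ 3 vertices and tw(G) ≥ 2. Hence tw(G) = 2 exactly.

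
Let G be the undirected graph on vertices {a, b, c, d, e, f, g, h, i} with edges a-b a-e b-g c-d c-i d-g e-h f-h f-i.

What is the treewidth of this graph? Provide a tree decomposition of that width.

The largest bag has 3 vertices, giving width 2; this decomposition certifies tw(G) ≤ 2. For the lower bound, G contains the cycle b–g–d–c–i–f–h–e–a–b, so G is not a forest; only forests have treewidth ≤ 1, hence tw(G) ≥ 2. The upper and lower bounds meet at 2, so that is the treewidth.

Treewidth 2.
Bags: B1 = {b, d, g}  B2 = {b, c, d}  B3 = {b, c, i}  B4 = {b, f, i}  B5 = {b, f, h}  B6 = {b, e, h}  B7 = {a, b, e}
Tree: B1–B2, B2–B3, B3–B4, B4–B5, B5–B6, B6–B7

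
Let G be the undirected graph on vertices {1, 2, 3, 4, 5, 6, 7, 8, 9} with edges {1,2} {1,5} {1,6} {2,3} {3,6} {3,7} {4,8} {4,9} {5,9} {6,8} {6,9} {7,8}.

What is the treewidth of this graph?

A width-3 tree decomposition is:
Bags: B1 = {4, 5, 8, 9}  B2 = {5, 6, 8, 9}  B3 = {1, 5, 6, 8}  B4 = {1, 6, 7, 8}  B5 = {1, 3, 6, 7}  B6 = {1, 2, 3, 7}
Tree: B1–B2, B2–B3, B3–B4, B4–B5, B5–B6
The largest bag has 4 vertices, giving width 3; this decomposition certifies tw(G) ≤ 3. For the lower bound: the 4 vertex sets {4,5,9}, {8}, {6}, {1,2,3,7} are disjoint, each induces a connected subgraph, and every pair is joined by at least one edge of G. Contracting each set to a single vertex therefore yields K_{4} as a minor, and since treewidth is minor-monotone, tw(G) ≥ tw(K_{4}) = 3. Combining the bounds, tw(G) = 3.

3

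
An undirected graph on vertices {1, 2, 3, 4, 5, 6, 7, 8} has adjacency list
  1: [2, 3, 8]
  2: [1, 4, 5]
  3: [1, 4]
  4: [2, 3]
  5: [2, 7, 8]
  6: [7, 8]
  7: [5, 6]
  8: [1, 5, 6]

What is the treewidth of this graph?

2

A width-2 tree decomposition is:
Bags: B1 = {1, 3, 4}  B2 = {1, 2, 4}  B3 = {1, 2, 8}  B4 = {2, 5, 8}  B5 = {5, 6, 8}  B6 = {5, 6, 7}
Tree: B1–B2, B2–B3, B3–B4, B4–B5, B5–B6
Every bag has size at most 3, so the width is 3 − 1 = 2 and tw(G) ≤ 2. For the lower bound, G contains the cycle 3–4–2–1–3, so G is not a forest; only forests have treewidth ≤ 1, hence tw(G) ≥ 2. The upper and lower bounds meet at 2, so that is the treewidth.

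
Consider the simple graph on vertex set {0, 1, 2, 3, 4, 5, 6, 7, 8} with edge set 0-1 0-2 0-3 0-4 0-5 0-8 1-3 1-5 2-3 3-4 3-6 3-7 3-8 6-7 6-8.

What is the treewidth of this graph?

A width-2 tree decomposition is:
Bags: B1 = {3, 6, 8}  B2 = {0, 3, 8}  B3 = {0, 2, 3}  B4 = {0, 3, 4}  B5 = {0, 1, 3}  B6 = {0, 1, 5}  B7 = {3, 6, 7}
Tree: B1–B2, B2–B3, B2–B4, B4–B5, B5–B6, B1–B7
Every bag has size at most 3, so the width is 3 − 1 = 2 and tw(G) ≤ 2. On the other hand G contains the 3-clique {0, 3, 8}. A clique must lie in a single bag of any decomposition, so no decomposition can have width below 2. Therefore the treewidth is 2.

2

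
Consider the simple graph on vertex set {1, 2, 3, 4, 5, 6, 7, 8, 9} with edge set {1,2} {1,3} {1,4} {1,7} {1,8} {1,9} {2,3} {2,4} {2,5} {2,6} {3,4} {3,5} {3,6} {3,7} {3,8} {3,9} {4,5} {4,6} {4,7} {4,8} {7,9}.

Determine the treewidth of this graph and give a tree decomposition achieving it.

Treewidth 3.
One such decomposition:
Bags: B1 = {1, 2, 3, 4}  B2 = {2, 3, 4, 6}  B3 = {1, 3, 4, 8}  B4 = {2, 3, 4, 5}  B5 = {1, 3, 4, 7}  B6 = {1, 3, 7, 9}
Tree: B1–B2, B1–B3, B1–B4, B3–B5, B5–B6

The largest bag has 4 vertices, giving width 3; this decomposition certifies tw(G) ≤ 3. For the lower bound, the 4 vertices {1, 3, 7, 9} are pairwise adjacent, and any tree decomposition puts a clique entirely inside one bag — forcing width ≥ 3. Combining the bounds, tw(G) = 3.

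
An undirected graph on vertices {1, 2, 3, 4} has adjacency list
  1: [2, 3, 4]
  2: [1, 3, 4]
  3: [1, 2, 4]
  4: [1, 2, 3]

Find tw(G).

3

A width-3 tree decomposition is:
Bags: B1 = {1, 2, 3, 4}
Tree: (single bag)
A single bag containing all 4 vertices is trivially a valid decomposition of width 3. Conversely, {1, 2, 3, 4} is a clique of size 4, and the vertices of any clique must share a bag in every tree decomposition; so some bag has ≥ 4 vertices and tw(G) ≥ 3. The upper and lower bounds meet at 3, so that is the treewidth.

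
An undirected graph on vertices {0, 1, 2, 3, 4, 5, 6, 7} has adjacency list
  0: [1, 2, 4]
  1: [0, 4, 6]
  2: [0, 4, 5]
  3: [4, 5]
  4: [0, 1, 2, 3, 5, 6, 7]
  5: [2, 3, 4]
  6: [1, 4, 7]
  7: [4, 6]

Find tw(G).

A width-2 tree decomposition is:
Bags: B1 = {0, 2, 4}  B2 = {0, 1, 4}  B3 = {1, 4, 6}  B4 = {4, 6, 7}  B5 = {2, 4, 5}  B6 = {3, 4, 5}
Tree: B1–B2, B2–B3, B3–B4, B1–B5, B5–B6
Every bag has size at most 3, so the width is 3 − 1 = 2 and tw(G) ≤ 2. Conversely, {0, 1, 4} is a clique of size 3, and the vertices of any clique must share a bag in every tree decomposition; so some bag has ≥ 3 vertices and tw(G) ≥ 2. Therefore the treewidth is 2.

2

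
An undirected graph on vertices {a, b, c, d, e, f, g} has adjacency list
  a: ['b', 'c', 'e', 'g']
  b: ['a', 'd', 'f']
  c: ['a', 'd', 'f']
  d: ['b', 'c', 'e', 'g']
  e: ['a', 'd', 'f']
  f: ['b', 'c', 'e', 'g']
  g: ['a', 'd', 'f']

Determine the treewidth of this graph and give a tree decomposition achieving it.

Treewidth 3.
Bags: B1 = {a, b, d, f}  B2 = {a, d, f, g}  B3 = {a, c, d, f}  B4 = {a, d, e, f}
Tree: B1–B2, B2–B3, B3–B4

The largest bag has 4 vertices, giving width 3; this decomposition certifies tw(G) ≤ 3. For the lower bound: the 4 vertex sets {a,b}, {d,g}, {f}, {c} are disjoint, each induces a connected subgraph, and every pair is joined by at least one edge of G. Contracting each set to a single vertex therefore yields K_{4} as a minor, and since treewidth is minor-monotone, tw(G) ≥ tw(K_{4}) = 3. Therefore the treewidth is 3.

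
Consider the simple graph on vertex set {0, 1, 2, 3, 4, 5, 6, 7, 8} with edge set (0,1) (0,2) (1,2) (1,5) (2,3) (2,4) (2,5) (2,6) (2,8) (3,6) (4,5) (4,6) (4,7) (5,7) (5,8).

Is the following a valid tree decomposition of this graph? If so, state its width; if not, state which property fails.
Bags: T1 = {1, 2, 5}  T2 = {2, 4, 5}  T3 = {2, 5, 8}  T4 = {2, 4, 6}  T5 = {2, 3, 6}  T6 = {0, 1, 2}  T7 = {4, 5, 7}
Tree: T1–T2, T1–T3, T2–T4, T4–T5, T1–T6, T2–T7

Yes; width 2.

Vertex coverage: the bags together contain {0, 1, 2, 3, 4, 5, 6, 7, 8}, the full vertex set. Edge coverage: each edge of G has both endpoints in at least one bag. Running intersection: for every vertex, the bags containing it form a connected subtree. All three properties hold, so this is a valid tree decomposition of width max|bag| − 1 = 2, and hence tw(G) ≤ 2.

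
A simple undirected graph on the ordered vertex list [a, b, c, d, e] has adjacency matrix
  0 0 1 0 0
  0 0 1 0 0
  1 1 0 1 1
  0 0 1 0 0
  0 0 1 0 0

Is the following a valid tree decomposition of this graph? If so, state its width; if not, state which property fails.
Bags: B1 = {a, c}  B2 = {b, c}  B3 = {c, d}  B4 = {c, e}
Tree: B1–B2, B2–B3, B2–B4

Vertex coverage: the bags together contain {a, b, c, d, e}, the full vertex set. Edge coverage: each edge of G has both endpoints in at least one bag. Running intersection: for every vertex, the bags containing it form a connected subtree. All three properties hold, so this is a valid tree decomposition of width max|bag| − 1 = 1, and hence tw(G) ≤ 1.

Yes; width 1.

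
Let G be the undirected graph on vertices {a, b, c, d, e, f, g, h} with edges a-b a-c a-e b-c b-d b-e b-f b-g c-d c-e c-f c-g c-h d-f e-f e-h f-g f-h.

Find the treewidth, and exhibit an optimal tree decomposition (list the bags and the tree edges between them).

Every bag has size at most 4, so the width is 4 − 1 = 3 and tw(G) ≤ 3. Conversely, {a, b, c, e} is a clique of size 4, and the vertices of any clique must share a bag in every tree decomposition; so some bag has ≥ 4 vertices and tw(G) ≥ 3. Hence tw(G) = 3 exactly.

Treewidth 3.
Bags: B1 = {b, c, e, f}  B2 = {c, e, f, h}  B3 = {b, c, d, f}  B4 = {b, c, f, g}  B5 = {a, b, c, e}
Tree: B1–B2, B1–B3, B1–B4, B1–B5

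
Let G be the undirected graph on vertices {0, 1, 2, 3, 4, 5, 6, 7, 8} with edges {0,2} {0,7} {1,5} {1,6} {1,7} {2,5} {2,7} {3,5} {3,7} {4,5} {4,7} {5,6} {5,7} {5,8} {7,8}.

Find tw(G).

2

A width-2 tree decomposition is:
Bags: B1 = {1, 5, 7}  B2 = {2, 5, 7}  B3 = {5, 7, 8}  B4 = {1, 5, 6}  B5 = {4, 5, 7}  B6 = {3, 5, 7}  B7 = {0, 2, 7}
Tree: B1–B2, B2–B3, B1–B4, B1–B5, B2–B6, B2–B7
The largest bag has 3 vertices, giving width 2; this decomposition certifies tw(G) ≤ 2. For the lower bound, the 3 vertices {0, 2, 7} are pairwise adjacent, and any tree decomposition puts a clique entirely inside one bag — forcing width ≥ 2. Combining the bounds, tw(G) = 2.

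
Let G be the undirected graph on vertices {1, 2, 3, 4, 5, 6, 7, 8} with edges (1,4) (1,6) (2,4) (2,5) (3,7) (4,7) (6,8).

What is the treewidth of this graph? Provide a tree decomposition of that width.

Treewidth 1.
One such decomposition:
Bags: B1 = {4, 7}  B2 = {1, 4}  B3 = {1, 6}  B4 = {6, 8}  B5 = {2, 4}  B6 = {2, 5}  B7 = {3, 7}
Tree: B1–B2, B2–B3, B3–B4, B1–B5, B5–B6, B1–B7

Every bag has size at most 2, so the width is 2 − 1 = 1 and tw(G) ≤ 1. G has an edge, so its treewidth is at least 1. Therefore the treewidth is 1.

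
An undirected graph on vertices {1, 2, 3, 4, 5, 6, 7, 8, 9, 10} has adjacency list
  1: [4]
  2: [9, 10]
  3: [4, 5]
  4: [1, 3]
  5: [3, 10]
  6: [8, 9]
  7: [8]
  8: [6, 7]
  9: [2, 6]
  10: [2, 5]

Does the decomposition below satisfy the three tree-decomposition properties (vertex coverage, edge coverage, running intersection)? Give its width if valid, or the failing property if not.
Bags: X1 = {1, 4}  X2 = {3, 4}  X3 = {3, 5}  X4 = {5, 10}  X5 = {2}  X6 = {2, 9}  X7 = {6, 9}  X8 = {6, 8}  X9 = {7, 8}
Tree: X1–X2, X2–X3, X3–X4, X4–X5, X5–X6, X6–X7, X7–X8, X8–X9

No — edge (10,2) lies in no bag.

A tree decomposition must satisfy three properties: every vertex lies in some bag; for every edge, both endpoints lie together in some bag; and for every vertex, the bags containing it form a connected subtree. Here edge (10,2) lies in no bag, so the decomposition is invalid.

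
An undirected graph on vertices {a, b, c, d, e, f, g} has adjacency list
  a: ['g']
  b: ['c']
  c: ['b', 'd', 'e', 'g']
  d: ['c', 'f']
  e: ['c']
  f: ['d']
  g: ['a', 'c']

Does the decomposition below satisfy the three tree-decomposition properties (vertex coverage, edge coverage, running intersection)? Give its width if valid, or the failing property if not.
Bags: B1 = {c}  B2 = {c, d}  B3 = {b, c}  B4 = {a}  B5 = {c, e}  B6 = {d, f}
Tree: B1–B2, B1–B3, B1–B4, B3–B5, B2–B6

No — vertex g appears in no bag.

A tree decomposition must satisfy three properties: every vertex lies in some bag; for every edge, both endpoints lie together in some bag; and for every vertex, the bags containing it form a connected subtree. Here vertex g appears in no bag, so the decomposition is invalid.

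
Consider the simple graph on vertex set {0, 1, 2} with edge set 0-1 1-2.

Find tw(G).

1

A width-1 tree decomposition is:
Bags: B1 = {1, 2}  B2 = {0, 1}
Tree: B1–B2
Every bag has size at most 2, so the width is 2 − 1 = 1 and tw(G) ≤ 1. G has an edge, so its treewidth is at least 1. The upper and lower bounds meet at 1, so that is the treewidth.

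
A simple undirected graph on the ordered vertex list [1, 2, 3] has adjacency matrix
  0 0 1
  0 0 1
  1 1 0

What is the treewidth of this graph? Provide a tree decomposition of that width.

Each bag holds 2 vertices, so the decomposition has width 1, which upper-bounds the treewidth. Any graph with an edge has treewidth ≥ 1, and G has the edge 1–3. Combining the bounds, tw(G) = 1.

Treewidth 1.
Bags: B1 = {1, 3}  B2 = {2, 3}
Tree: B1–B2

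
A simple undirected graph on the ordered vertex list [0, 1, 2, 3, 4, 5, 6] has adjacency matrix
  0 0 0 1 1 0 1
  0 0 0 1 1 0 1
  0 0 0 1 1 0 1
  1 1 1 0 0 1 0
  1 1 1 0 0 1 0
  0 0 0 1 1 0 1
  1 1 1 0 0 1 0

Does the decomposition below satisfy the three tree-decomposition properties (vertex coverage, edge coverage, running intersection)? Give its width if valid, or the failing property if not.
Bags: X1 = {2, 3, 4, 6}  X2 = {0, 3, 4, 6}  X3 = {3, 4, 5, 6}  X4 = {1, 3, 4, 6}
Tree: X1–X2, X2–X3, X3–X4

Every vertex of G appears in some bag (union = {0, 1, 2, 3, 4, 5, 6}); every edge is covered by a bag; and for each vertex v the set of bags containing v is connected in the bag tree. The decomposition is therefore valid. The largest bag has 4 vertices, so the width is 3.

Yes; width 3.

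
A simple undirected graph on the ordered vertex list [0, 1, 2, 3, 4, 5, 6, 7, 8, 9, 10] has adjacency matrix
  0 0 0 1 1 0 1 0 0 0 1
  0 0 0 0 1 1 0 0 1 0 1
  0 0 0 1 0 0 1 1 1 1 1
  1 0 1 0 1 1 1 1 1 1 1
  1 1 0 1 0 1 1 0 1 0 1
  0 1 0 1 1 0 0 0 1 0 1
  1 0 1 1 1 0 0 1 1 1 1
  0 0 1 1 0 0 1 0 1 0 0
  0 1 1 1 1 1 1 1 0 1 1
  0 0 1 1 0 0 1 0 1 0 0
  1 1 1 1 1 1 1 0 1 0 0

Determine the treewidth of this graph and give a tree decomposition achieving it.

Treewidth 4.
One optimal decomposition is:
Bags: B1 = {2, 3, 6, 7, 8}  B2 = {2, 3, 6, 8, 10}  B3 = {3, 4, 6, 8, 10}  B4 = {3, 4, 5, 8, 10}  B5 = {0, 3, 4, 6, 10}  B6 = {2, 3, 6, 8, 9}  B7 = {1, 4, 5, 8, 10}
Tree: B1–B2, B2–B3, B3–B4, B3–B5, B2–B6, B4–B7

Every bag has size at most 5, so the width is 5 − 1 = 4 and tw(G) ≤ 4. For the lower bound, the 5 vertices {1, 4, 5, 8, 10} are pairwise adjacent, and any tree decomposition puts a clique entirely inside one bag — forcing width ≥ 4. Combining the bounds, tw(G) = 4.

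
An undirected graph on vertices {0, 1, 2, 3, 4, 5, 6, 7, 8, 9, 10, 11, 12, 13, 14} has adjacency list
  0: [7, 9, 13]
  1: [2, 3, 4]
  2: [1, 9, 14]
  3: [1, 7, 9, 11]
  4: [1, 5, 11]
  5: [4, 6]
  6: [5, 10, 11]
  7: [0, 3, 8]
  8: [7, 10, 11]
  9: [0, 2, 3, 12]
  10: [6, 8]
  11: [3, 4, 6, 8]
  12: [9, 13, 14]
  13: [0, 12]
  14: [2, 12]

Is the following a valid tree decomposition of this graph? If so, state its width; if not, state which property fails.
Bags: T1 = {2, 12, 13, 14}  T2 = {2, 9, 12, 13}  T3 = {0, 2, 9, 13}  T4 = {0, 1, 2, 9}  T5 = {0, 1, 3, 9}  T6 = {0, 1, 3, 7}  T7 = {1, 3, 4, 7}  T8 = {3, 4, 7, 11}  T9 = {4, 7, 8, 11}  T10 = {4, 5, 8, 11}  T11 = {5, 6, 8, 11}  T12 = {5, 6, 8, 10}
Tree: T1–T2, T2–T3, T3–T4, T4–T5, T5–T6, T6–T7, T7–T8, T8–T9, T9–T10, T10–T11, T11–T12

Yes; width 3.

Every vertex of G appears in some bag (union = {0, 1, 2, 3, 4, 5, 6, 7, 8, 9, 10, 11, 12, 13, 14}); every edge is covered by a bag; and for each vertex v the set of bags containing v is connected in the bag tree. The decomposition is therefore valid. The largest bag has 4 vertices, so the width is 3.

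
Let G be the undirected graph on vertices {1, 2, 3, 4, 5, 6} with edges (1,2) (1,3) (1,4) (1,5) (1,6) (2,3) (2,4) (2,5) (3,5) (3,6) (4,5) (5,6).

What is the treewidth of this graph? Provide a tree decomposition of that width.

Each bag holds 4 vertices, so the decomposition has width 3, which upper-bounds the treewidth. Conversely, {1, 2, 3, 5} is a clique of size 4, and the vertices of any clique must share a bag in every tree decomposition; so some bag has ≥ 4 vertices and tw(G) ≥ 3. Therefore the treewidth is 3.

Treewidth 3.
One such decomposition:
Bags: B1 = {1, 2, 3, 5}  B2 = {1, 3, 5, 6}  B3 = {1, 2, 4, 5}
Tree: B1–B2, B1–B3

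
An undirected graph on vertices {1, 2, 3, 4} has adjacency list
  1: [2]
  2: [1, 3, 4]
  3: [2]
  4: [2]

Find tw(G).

1

A width-1 tree decomposition is:
Bags: B1 = {1, 2}  B2 = {2, 3}  B3 = {2, 4}
Tree: B1–B2, B2–B3
Each bag holds 2 vertices, so the decomposition has width 1, which upper-bounds the treewidth. Since G has at least one edge (e.g. 1–2), it is not an edgeless graph, so tw(G) ≥ 1. Combining the bounds, tw(G) = 1.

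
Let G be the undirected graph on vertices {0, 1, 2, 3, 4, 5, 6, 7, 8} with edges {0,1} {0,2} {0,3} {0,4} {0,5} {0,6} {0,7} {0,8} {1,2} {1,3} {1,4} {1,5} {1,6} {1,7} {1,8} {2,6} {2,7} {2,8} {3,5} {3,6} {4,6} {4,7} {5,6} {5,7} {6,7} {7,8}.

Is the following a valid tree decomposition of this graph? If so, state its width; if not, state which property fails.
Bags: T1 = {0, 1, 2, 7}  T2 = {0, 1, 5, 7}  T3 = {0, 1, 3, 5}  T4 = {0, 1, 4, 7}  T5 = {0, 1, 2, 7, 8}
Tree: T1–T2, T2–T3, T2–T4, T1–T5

No — vertex 6 appears in no bag.

A tree decomposition must satisfy three properties: every vertex lies in some bag; for every edge, both endpoints lie together in some bag; and for every vertex, the bags containing it form a connected subtree. Here vertex 6 appears in no bag, so the decomposition is invalid.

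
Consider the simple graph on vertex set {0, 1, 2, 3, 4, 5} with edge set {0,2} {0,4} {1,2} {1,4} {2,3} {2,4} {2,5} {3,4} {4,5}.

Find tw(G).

2

A width-2 tree decomposition is:
Bags: B1 = {1, 2, 4}  B2 = {0, 2, 4}  B3 = {2, 3, 4}  B4 = {2, 4, 5}
Tree: B1–B2, B1–B3, B2–B4
Each bag holds 3 vertices, so the decomposition has width 2, which upper-bounds the treewidth. For the lower bound, the 3 vertices {0, 2, 4} are pairwise adjacent, and any tree decomposition puts a clique entirely inside one bag — forcing width ≥ 2. The upper and lower bounds meet at 2, so that is the treewidth.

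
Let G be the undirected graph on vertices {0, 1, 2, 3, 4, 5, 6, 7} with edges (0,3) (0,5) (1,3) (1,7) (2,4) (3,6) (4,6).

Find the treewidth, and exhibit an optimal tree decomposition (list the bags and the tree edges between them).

Treewidth 1.
Bags: B1 = {4, 6}  B2 = {3, 6}  B3 = {0, 3}  B4 = {2, 4}  B5 = {1, 3}  B6 = {0, 5}  B7 = {1, 7}
Tree: B1–B2, B2–B3, B1–B4, B3–B5, B3–B6, B5–B7

Every bag has size at most 2, so the width is 2 − 1 = 1 and tw(G) ≤ 1. G has an edge, so its treewidth is at least 1. The upper and lower bounds meet at 1, so that is the treewidth.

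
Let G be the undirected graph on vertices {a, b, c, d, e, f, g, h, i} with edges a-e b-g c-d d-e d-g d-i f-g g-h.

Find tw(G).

A width-1 tree decomposition is:
Bags: B1 = {d, g}  B2 = {b, g}  B3 = {f, g}  B4 = {c, d}  B5 = {d, i}  B6 = {d, e}  B7 = {a, e}  B8 = {g, h}
Tree: B1–B2, B2–B3, B1–B4, B1–B5, B4–B6, B6–B7, B2–B8
Every bag has size at most 2, so the width is 2 − 1 = 1 and tw(G) ≤ 1. Since G has at least one edge (e.g. g–d), it is not an edgeless graph, so tw(G) ≥ 1. Therefore the treewidth is 1.

1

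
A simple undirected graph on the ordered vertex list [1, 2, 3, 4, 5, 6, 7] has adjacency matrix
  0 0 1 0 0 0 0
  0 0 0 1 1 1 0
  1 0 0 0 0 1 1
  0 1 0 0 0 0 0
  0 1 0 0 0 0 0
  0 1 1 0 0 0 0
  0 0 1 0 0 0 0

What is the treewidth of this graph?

A width-1 tree decomposition is:
Bags: B1 = {2, 5}  B2 = {2, 6}  B3 = {2, 4}  B4 = {3, 6}  B5 = {1, 3}  B6 = {3, 7}
Tree: B1–B2, B2–B3, B2–B4, B4–B5, B4–B6
Each bag holds 2 vertices, so the decomposition has width 1, which upper-bounds the treewidth. G has an edge, so its treewidth is at least 1. Hence tw(G) = 1 exactly.

1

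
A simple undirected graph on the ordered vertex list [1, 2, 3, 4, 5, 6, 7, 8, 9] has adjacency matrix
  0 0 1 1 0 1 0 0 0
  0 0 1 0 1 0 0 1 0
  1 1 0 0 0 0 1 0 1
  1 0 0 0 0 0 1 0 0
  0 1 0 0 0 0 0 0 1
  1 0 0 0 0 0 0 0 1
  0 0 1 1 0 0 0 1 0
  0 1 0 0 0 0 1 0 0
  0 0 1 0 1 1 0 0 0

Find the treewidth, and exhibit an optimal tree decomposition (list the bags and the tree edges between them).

Treewidth 3.
Bags: B1 = {1, 5, 6, 9}  B2 = {1, 3, 5, 9}  B3 = {1, 2, 3, 5}  B4 = {1, 2, 3, 4}  B5 = {2, 3, 4, 7}  B6 = {2, 4, 7, 8}
Tree: B1–B2, B2–B3, B3–B4, B4–B5, B5–B6

The largest bag has 4 vertices, giving width 3; this decomposition certifies tw(G) ≤ 3. For the lower bound: the 4 vertex sets {5,6,9}, {1}, {3}, {2,4,7,8} are disjoint, each induces a connected subgraph, and every pair is joined by at least one edge of G. Contracting each set to a single vertex therefore yields K_{4} as a minor, and since treewidth is minor-monotone, tw(G) ≥ tw(K_{4}) = 3. The upper and lower bounds meet at 3, so that is the treewidth.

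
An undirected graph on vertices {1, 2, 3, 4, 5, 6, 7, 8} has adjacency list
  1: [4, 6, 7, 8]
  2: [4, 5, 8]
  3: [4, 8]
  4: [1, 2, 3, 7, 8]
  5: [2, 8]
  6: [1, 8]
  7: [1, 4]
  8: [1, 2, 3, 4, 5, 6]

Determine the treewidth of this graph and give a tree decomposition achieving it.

Each bag holds 3 vertices, so the decomposition has width 2, which upper-bounds the treewidth. On the other hand G contains the 3-clique {1, 4, 8}. A clique must lie in a single bag of any decomposition, so no decomposition can have width below 2. The upper and lower bounds meet at 2, so that is the treewidth.

Treewidth 2.
Bags: B1 = {2, 4, 8}  B2 = {3, 4, 8}  B3 = {1, 4, 8}  B4 = {2, 5, 8}  B5 = {1, 4, 7}  B6 = {1, 6, 8}
Tree: B1–B2, B1–B3, B1–B4, B3–B5, B3–B6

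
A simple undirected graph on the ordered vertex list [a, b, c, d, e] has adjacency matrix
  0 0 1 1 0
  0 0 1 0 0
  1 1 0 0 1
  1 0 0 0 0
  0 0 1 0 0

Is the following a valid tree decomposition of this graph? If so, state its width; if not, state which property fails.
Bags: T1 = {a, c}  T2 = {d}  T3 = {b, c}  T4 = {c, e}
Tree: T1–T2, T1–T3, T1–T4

No — edge (a,d) lies in no bag.

A tree decomposition must satisfy three properties: every vertex lies in some bag; for every edge, both endpoints lie together in some bag; and for every vertex, the bags containing it form a connected subtree. Here edge (a,d) lies in no bag, so the decomposition is invalid.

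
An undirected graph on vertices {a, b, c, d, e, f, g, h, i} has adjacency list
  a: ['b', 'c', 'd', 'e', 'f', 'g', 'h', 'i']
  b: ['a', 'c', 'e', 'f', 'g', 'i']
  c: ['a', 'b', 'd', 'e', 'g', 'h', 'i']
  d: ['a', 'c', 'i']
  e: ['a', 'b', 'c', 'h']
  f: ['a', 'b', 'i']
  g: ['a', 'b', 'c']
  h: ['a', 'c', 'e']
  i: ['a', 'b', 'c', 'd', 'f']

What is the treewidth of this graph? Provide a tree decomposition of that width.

Treewidth 3.
Bags: B1 = {a, b, c, i}  B2 = {a, b, c, e}  B3 = {a, b, c, g}  B4 = {a, c, e, h}  B5 = {a, b, f, i}  B6 = {a, c, d, i}
Tree: B1–B2, B1–B3, B2–B4, B1–B5, B1–B6

Each bag holds 4 vertices, so the decomposition has width 3, which upper-bounds the treewidth. Conversely, {a, c, d, i} is a clique of size 4, and the vertices of any clique must share a bag in every tree decomposition; so some bag has ≥ 4 vertices and tw(G) ≥ 3. Combining the bounds, tw(G) = 3.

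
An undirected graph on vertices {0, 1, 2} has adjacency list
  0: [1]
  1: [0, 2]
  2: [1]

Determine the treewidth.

1

A width-1 tree decomposition is:
Bags: B1 = {1, 2}  B2 = {0, 1}
Tree: B1–B2
Every bag has size at most 2, so the width is 2 − 1 = 1 and tw(G) ≤ 1. Any graph with an edge has treewidth ≥ 1, and G has the edge 2–1. Combining the bounds, tw(G) = 1.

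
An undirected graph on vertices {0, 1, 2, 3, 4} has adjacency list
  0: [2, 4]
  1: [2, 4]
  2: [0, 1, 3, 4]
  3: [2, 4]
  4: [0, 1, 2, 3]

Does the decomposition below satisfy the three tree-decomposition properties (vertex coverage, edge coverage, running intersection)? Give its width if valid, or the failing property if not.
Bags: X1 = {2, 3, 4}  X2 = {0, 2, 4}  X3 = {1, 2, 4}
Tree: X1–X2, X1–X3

Yes; width 2.

Checking the three conditions: (i) the bags cover all of {0, 1, 2, 3, 4}; (ii) for each edge, some bag contains both endpoints; (iii) the bags containing any fixed vertex form a subtree. All hold, so the decomposition is valid with width 3 − 1 = 2.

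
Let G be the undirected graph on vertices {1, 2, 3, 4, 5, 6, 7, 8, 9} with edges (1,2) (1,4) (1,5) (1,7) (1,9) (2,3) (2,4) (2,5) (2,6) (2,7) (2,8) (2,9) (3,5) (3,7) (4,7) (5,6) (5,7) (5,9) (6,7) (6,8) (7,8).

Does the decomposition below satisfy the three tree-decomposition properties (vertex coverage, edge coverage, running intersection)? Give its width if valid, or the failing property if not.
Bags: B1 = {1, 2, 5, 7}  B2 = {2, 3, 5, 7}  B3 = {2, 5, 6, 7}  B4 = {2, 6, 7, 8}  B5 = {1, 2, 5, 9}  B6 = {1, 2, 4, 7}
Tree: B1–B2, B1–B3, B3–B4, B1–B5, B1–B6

Yes; width 3.

Checking the three conditions: (i) the bags cover all of {1, 2, 3, 4, 5, 6, 7, 8, 9}; (ii) for each edge, some bag contains both endpoints; (iii) the bags containing any fixed vertex form a subtree. All hold, so the decomposition is valid with width 4 − 1 = 3.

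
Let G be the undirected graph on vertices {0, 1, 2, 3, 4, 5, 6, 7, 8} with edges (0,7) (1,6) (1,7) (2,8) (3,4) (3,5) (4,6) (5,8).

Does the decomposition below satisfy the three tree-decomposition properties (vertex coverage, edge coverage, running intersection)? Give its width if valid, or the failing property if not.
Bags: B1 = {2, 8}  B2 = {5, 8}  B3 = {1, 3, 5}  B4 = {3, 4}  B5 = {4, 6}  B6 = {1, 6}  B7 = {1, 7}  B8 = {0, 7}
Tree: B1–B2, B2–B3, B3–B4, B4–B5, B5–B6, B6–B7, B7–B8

No — bags containing vertex 1 are not connected in the tree.

A tree decomposition must satisfy three properties: every vertex lies in some bag; for every edge, both endpoints lie together in some bag; and for every vertex, the bags containing it form a connected subtree. Here bags containing vertex 1 are not connected in the tree, so the decomposition is invalid.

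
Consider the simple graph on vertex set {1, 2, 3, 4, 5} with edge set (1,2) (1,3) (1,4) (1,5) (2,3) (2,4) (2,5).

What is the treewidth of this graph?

A width-2 tree decomposition is:
Bags: B1 = {1, 2, 3}  B2 = {1, 2, 5}  B3 = {1, 2, 4}
Tree: B1–B2, B1–B3
Every bag has size at most 3, so the width is 3 − 1 = 2 and tw(G) ≤ 2. For the lower bound, the 3 vertices {1, 2, 3} are pairwise adjacent, and any tree decomposition puts a clique entirely inside one bag — forcing width ≥ 2. Hence tw(G) = 2 exactly.

2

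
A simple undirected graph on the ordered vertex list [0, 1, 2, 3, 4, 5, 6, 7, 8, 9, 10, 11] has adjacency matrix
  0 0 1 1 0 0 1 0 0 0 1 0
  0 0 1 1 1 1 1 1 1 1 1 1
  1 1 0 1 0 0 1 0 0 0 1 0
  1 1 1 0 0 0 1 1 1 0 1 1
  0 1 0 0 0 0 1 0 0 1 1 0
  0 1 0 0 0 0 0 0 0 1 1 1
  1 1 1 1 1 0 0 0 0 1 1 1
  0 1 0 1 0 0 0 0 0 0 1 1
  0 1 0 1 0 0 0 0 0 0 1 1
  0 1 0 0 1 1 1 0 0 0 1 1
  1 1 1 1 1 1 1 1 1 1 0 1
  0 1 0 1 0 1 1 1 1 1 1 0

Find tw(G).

A width-4 tree decomposition is:
Bags: B1 = {1, 6, 9, 10, 11}  B2 = {1, 3, 6, 10, 11}  B3 = {1, 4, 6, 9, 10}  B4 = {1, 3, 8, 10, 11}  B5 = {1, 2, 3, 6, 10}  B6 = {1, 3, 7, 10, 11}  B7 = {1, 5, 9, 10, 11}  B8 = {0, 2, 3, 6, 10}
Tree: B1–B2, B1–B3, B2–B4, B2–B5, B4–B6, B1–B7, B5–B8
Every bag has size at most 5, so the width is 5 − 1 = 4 and tw(G) ≤ 4. For the lower bound, the 5 vertices {0, 2, 3, 6, 10} are pairwise adjacent, and any tree decomposition puts a clique entirely inside one bag — forcing width ≥ 4. Hence tw(G) = 4 exactly.

4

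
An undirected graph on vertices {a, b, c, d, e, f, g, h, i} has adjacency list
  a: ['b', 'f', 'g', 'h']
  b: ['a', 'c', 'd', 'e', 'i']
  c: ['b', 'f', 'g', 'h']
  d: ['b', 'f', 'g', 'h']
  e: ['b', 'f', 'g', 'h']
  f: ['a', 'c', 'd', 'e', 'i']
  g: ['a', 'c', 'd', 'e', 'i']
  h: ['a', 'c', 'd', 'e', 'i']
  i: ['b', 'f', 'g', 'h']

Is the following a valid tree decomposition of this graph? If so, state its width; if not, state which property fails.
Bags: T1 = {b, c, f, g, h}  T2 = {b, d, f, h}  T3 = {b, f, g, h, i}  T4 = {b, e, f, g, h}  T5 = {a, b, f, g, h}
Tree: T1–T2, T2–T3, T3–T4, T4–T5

No — edge (g,d) lies in no bag.

A tree decomposition must satisfy three properties: every vertex lies in some bag; for every edge, both endpoints lie together in some bag; and for every vertex, the bags containing it form a connected subtree. Here edge (g,d) lies in no bag, so the decomposition is invalid.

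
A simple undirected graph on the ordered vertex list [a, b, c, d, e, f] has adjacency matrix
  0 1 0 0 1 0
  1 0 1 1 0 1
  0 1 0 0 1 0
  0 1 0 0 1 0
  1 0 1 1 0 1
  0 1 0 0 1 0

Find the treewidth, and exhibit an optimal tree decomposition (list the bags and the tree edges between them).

Every bag has size at most 3, so the width is 3 − 1 = 2 and tw(G) ≤ 2. The edges d–b–a–e–d form a cycle, so G is not a tree and its treewidth is at least 2. The upper and lower bounds meet at 2, so that is the treewidth.

Treewidth 2.
One optimal decomposition is:
Bags: B1 = {b, d, e}  B2 = {a, b, e}  B3 = {b, c, e}  B4 = {b, e, f}
Tree: B1–B2, B2–B3, B3–B4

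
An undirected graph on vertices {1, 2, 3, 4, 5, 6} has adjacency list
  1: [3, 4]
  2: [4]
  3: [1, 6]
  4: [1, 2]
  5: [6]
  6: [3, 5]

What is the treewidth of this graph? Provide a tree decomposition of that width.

The largest bag has 2 vertices, giving width 1; this decomposition certifies tw(G) ≤ 1. Any graph with an edge has treewidth ≥ 1, and G has the edge 2–4. Hence tw(G) = 1 exactly.

Treewidth 1.
One optimal decomposition is:
Bags: B1 = {2, 4}  B2 = {1, 4}  B3 = {1, 3}  B4 = {3, 6}  B5 = {5, 6}
Tree: B1–B2, B2–B3, B3–B4, B4–B5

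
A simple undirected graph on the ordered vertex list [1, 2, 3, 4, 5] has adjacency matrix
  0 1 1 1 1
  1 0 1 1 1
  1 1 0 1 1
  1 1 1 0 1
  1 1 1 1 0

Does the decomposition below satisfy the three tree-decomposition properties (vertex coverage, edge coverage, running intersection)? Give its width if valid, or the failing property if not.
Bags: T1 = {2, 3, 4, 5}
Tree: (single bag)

No — vertex 1 appears in no bag.

A tree decomposition must satisfy three properties: every vertex lies in some bag; for every edge, both endpoints lie together in some bag; and for every vertex, the bags containing it form a connected subtree. Here vertex 1 appears in no bag, so the decomposition is invalid.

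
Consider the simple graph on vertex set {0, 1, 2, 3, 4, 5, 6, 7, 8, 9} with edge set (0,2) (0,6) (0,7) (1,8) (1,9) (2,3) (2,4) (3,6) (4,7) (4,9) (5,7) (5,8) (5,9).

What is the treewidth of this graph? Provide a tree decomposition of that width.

Every bag has size at most 3, so the width is 3 − 1 = 2 and tw(G) ≤ 2. For the lower bound, G contains the cycle 1–8–5–9–1, so G is not a forest; only forests have treewidth ≤ 1, hence tw(G) ≥ 2. The upper and lower bounds meet at 2, so that is the treewidth.

Treewidth 2.
One optimal decomposition is:
Bags: B1 = {1, 8, 9}  B2 = {5, 8, 9}  B3 = {4, 5, 9}  B4 = {4, 5, 7}  B5 = {2, 4, 7}  B6 = {0, 2, 7}  B7 = {0, 2, 3}  B8 = {0, 3, 6}
Tree: B1–B2, B2–B3, B3–B4, B4–B5, B5–B6, B6–B7, B7–B8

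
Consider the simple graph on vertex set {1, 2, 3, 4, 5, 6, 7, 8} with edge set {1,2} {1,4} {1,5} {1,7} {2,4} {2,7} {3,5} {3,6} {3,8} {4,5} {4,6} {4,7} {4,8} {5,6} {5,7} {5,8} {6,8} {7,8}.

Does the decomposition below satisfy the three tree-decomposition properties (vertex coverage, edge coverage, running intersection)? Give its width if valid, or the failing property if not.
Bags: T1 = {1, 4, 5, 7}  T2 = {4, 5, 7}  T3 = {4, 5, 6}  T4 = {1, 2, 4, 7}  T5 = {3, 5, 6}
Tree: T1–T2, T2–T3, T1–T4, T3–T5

No — vertex 8 appears in no bag.

A tree decomposition must satisfy three properties: every vertex lies in some bag; for every edge, both endpoints lie together in some bag; and for every vertex, the bags containing it form a connected subtree. Here vertex 8 appears in no bag, so the decomposition is invalid.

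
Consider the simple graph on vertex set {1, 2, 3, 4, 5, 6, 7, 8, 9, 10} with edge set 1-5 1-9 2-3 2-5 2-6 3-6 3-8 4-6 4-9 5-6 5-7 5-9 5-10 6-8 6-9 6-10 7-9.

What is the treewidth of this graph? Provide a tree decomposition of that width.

The largest bag has 3 vertices, giving width 2; this decomposition certifies tw(G) ≤ 2. For the lower bound, the 3 vertices {1, 5, 9} are pairwise adjacent, and any tree decomposition puts a clique entirely inside one bag — forcing width ≥ 2. The upper and lower bounds meet at 2, so that is the treewidth.

Treewidth 2.
Bags: B1 = {5, 6, 10}  B2 = {5, 6, 9}  B3 = {2, 5, 6}  B4 = {2, 3, 6}  B5 = {5, 7, 9}  B6 = {3, 6, 8}  B7 = {4, 6, 9}  B8 = {1, 5, 9}
Tree: B1–B2, B2–B3, B3–B4, B2–B5, B4–B6, B2–B7, B2–B8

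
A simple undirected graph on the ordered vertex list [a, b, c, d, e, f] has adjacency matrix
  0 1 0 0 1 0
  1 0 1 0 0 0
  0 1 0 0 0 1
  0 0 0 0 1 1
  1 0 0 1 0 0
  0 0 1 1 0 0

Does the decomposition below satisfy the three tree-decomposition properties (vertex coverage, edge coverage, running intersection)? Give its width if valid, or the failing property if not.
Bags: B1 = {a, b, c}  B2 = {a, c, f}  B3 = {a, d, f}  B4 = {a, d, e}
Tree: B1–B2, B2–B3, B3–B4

Checking the three conditions: (i) the bags cover all of {a, b, c, d, e, f}; (ii) for each edge, some bag contains both endpoints; (iii) the bags containing any fixed vertex form a subtree. All hold, so the decomposition is valid with width 3 − 1 = 2.

Yes; width 2.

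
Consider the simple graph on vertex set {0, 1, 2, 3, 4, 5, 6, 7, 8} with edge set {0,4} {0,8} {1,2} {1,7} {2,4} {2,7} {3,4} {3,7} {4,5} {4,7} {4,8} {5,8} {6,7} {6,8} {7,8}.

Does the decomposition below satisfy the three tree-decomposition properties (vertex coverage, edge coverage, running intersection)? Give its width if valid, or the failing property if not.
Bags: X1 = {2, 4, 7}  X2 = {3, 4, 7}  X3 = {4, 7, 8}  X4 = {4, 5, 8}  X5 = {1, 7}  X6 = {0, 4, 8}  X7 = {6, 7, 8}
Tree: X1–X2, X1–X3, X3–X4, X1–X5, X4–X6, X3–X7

No — edge (2,1) lies in no bag.

A tree decomposition must satisfy three properties: every vertex lies in some bag; for every edge, both endpoints lie together in some bag; and for every vertex, the bags containing it form a connected subtree. Here edge (2,1) lies in no bag, so the decomposition is invalid.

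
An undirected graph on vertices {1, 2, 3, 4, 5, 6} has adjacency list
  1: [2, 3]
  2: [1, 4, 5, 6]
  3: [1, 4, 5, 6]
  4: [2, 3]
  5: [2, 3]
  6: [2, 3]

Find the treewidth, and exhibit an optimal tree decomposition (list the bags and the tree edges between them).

Every bag has size at most 3, so the width is 3 − 1 = 2 and tw(G) ≤ 2. Since 2–5–3–1–2 is a cycle in G, G is not acyclic. Forests are exactly the graphs of treewidth ≤ 1, so tw(G) ≥ 2. Combining the bounds, tw(G) = 2.

Treewidth 2.
One optimal decomposition is:
Bags: B1 = {2, 3, 5}  B2 = {1, 2, 3}  B3 = {2, 3, 4}  B4 = {2, 3, 6}
Tree: B1–B2, B2–B3, B3–B4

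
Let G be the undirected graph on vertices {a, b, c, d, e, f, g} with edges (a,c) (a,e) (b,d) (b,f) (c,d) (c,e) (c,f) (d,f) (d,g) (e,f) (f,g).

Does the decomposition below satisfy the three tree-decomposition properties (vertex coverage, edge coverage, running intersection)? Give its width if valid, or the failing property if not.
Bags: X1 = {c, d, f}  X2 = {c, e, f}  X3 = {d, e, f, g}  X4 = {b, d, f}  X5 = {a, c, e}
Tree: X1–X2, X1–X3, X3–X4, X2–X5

No — bags containing vertex e are not connected in the tree.

A tree decomposition must satisfy three properties: every vertex lies in some bag; for every edge, both endpoints lie together in some bag; and for every vertex, the bags containing it form a connected subtree. Here bags containing vertex e are not connected in the tree, so the decomposition is invalid.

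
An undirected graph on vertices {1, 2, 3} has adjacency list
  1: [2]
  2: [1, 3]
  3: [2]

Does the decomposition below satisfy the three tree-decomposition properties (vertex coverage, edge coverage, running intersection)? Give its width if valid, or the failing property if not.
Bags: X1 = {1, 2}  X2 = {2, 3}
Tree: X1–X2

Every vertex of G appears in some bag (union = {1, 2, 3}); every edge is covered by a bag; and for each vertex v the set of bags containing v is connected in the bag tree. The decomposition is therefore valid. The largest bag has 2 vertices, so the width is 1.

Yes; width 1.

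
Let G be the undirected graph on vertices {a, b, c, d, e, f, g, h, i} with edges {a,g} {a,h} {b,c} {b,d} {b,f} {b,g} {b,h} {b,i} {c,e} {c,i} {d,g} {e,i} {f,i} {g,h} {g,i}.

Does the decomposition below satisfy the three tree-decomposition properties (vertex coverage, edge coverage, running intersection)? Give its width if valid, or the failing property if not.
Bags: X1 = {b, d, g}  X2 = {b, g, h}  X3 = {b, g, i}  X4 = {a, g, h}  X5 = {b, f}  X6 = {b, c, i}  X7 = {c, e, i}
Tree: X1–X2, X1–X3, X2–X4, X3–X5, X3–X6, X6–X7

A tree decomposition must satisfy three properties: every vertex lies in some bag; for every edge, both endpoints lie together in some bag; and for every vertex, the bags containing it form a connected subtree. Here edge (i,f) lies in no bag, so the decomposition is invalid.

No — edge (i,f) lies in no bag.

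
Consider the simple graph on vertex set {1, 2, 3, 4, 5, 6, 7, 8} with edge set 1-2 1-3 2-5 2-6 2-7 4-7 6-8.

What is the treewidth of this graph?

A width-1 tree decomposition is:
Bags: B1 = {2, 5}  B2 = {1, 2}  B3 = {2, 7}  B4 = {4, 7}  B5 = {2, 6}  B6 = {6, 8}  B7 = {1, 3}
Tree: B1–B2, B1–B3, B3–B4, B2–B5, B5–B6, B2–B7
Each bag holds 2 vertices, so the decomposition has width 1, which upper-bounds the treewidth. Since G has at least one edge (e.g. 5–2), it is not an edgeless graph, so tw(G) ≥ 1. Hence tw(G) = 1 exactly.

1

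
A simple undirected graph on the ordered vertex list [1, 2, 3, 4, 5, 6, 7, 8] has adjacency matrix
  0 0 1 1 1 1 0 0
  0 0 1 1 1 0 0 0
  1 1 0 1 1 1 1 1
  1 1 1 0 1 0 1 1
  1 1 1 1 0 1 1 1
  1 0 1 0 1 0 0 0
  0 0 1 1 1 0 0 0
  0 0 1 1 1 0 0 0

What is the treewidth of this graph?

3

A width-3 tree decomposition is:
Bags: B1 = {3, 4, 5, 8}  B2 = {3, 4, 5, 7}  B3 = {2, 3, 4, 5}  B4 = {1, 3, 4, 5}  B5 = {1, 3, 5, 6}
Tree: B1–B2, B2–B3, B1–B4, B4–B5
Each bag holds 4 vertices, so the decomposition has width 3, which upper-bounds the treewidth. For the lower bound, the 4 vertices {3, 4, 5, 8} are pairwise adjacent, and any tree decomposition puts a clique entirely inside one bag — forcing width ≥ 3. Hence tw(G) = 3 exactly.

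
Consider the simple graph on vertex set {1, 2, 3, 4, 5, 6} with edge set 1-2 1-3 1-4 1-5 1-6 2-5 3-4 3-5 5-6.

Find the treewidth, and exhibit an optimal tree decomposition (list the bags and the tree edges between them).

Each bag holds 3 vertices, so the decomposition has width 2, which upper-bounds the treewidth. On the other hand G contains the 3-clique {1, 3, 4}. A clique must lie in a single bag of any decomposition, so no decomposition can have width below 2. Therefore the treewidth is 2.

Treewidth 2.
One such decomposition:
Bags: B1 = {1, 3, 5}  B2 = {1, 2, 5}  B3 = {1, 3, 4}  B4 = {1, 5, 6}
Tree: B1–B2, B1–B3, B2–B4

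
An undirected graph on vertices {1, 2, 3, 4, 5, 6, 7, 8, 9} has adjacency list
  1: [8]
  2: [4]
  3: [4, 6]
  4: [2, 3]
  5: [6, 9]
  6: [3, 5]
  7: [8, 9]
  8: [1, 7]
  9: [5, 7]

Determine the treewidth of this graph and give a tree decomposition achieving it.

Every bag has size at most 2, so the width is 2 − 1 = 1 and tw(G) ≤ 1. Any graph with an edge has treewidth ≥ 1, and G has the edge 1–8. The upper and lower bounds meet at 1, so that is the treewidth.

Treewidth 1.
One optimal decomposition is:
Bags: B1 = {1, 8}  B2 = {7, 8}  B3 = {7, 9}  B4 = {5, 9}  B5 = {5, 6}  B6 = {3, 6}  B7 = {3, 4}  B8 = {2, 4}
Tree: B1–B2, B2–B3, B3–B4, B4–B5, B5–B6, B6–B7, B7–B8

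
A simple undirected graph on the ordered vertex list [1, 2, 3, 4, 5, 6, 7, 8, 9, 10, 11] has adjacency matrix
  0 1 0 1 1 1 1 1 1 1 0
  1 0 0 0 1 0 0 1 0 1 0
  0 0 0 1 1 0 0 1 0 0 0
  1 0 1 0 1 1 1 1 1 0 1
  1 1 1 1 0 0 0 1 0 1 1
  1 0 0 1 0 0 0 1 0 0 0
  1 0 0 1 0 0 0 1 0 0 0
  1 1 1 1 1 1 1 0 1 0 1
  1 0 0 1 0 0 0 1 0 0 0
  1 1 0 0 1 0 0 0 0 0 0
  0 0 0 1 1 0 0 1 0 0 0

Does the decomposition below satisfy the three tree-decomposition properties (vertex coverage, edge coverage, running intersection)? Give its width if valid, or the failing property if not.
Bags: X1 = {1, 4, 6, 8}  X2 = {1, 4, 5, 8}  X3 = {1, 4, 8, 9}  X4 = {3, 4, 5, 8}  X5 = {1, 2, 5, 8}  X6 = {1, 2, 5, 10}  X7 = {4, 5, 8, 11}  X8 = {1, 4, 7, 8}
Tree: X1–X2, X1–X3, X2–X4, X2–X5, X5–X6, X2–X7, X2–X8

Checking the three conditions: (i) the bags cover all of {1, 2, 3, 4, 5, 6, 7, 8, 9, 10, 11}; (ii) for each edge, some bag contains both endpoints; (iii) the bags containing any fixed vertex form a subtree. All hold, so the decomposition is valid with width 4 − 1 = 3.

Yes; width 3.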